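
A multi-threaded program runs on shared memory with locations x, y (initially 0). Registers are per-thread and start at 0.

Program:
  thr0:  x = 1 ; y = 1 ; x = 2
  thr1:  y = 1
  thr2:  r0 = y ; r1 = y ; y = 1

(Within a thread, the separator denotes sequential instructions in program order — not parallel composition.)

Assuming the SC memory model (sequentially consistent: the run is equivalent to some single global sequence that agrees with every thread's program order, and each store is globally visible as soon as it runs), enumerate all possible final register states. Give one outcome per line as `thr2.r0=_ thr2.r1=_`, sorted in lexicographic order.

outcome vector order: (thr2.r0,thr2.r1)
|SC outcomes| = 3

thr2.r0=0 thr2.r1=0
thr2.r0=0 thr2.r1=1
thr2.r0=1 thr2.r1=1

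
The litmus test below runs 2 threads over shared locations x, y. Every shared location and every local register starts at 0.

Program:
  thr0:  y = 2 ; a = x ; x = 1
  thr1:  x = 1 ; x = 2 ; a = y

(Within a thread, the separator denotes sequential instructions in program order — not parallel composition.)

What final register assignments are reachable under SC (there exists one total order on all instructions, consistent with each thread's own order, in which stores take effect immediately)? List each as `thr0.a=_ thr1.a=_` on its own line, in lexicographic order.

outcome vector order: (thr0.a,thr1.a)
|SC outcomes| = 4

thr0.a=0 thr1.a=2
thr0.a=1 thr1.a=2
thr0.a=2 thr1.a=0
thr0.a=2 thr1.a=2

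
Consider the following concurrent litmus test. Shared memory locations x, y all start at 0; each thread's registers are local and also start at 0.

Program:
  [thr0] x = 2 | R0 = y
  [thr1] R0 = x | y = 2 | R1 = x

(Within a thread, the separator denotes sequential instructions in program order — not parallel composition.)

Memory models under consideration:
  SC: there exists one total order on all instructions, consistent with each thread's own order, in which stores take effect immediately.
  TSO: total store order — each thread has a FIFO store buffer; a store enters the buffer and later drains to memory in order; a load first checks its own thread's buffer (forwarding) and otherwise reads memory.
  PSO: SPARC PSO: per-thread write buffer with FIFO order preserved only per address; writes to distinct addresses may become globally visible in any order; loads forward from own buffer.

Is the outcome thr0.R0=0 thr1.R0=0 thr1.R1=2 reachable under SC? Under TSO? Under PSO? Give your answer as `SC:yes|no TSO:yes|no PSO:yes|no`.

SC:yes TSO:yes PSO:yes

outcome vector order: (thr0.R0,thr1.R0,thr1.R1)
[SC] allowed = {0/0/2; 0/2/2; 2/0/0; 2/0/2; 2/2/2}
[TSO] allowed = {0/0/0; 0/0/2; 0/2/2; 2/0/0; 2/0/2; 2/2/2}
[PSO] allowed = {0/0/0; 0/0/2; 0/2/2; 2/0/0; 2/0/2; 2/2/2}
target 0/0/2 ∈ {SC,TSO,PSO}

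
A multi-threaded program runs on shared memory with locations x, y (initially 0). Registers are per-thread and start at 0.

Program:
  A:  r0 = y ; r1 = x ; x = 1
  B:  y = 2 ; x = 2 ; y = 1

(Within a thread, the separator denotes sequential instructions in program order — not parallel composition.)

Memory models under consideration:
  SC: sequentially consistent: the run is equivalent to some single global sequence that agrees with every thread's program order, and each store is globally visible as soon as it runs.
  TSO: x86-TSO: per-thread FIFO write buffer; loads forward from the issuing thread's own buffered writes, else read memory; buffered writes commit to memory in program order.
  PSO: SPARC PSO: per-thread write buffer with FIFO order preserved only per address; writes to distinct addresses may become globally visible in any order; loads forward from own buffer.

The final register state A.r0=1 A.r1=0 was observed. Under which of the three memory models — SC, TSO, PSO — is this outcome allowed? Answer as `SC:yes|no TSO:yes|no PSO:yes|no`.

outcome vector order: (A.r0,A.r1)
under SC → 00; 02; 12; 20; 22
under TSO → 00; 02; 12; 20; 22
under PSO → 00; 02; 10; 12; 20; 22
target 10 ∈ {PSO}

SC:no TSO:no PSO:yes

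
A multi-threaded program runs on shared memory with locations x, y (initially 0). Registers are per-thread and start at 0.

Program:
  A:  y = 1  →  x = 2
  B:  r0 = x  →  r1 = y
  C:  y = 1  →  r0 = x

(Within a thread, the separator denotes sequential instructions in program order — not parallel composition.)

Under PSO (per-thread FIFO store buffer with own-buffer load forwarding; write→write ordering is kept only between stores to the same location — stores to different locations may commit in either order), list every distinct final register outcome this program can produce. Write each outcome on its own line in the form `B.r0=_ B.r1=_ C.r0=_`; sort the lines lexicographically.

outcome vector order: (B.r0,B.r1,C.r0)
|PSO outcomes| = 8

B.r0=0 B.r1=0 C.r0=0
B.r0=0 B.r1=0 C.r0=2
B.r0=0 B.r1=1 C.r0=0
B.r0=0 B.r1=1 C.r0=2
B.r0=2 B.r1=0 C.r0=0
B.r0=2 B.r1=0 C.r0=2
B.r0=2 B.r1=1 C.r0=0
B.r0=2 B.r1=1 C.r0=2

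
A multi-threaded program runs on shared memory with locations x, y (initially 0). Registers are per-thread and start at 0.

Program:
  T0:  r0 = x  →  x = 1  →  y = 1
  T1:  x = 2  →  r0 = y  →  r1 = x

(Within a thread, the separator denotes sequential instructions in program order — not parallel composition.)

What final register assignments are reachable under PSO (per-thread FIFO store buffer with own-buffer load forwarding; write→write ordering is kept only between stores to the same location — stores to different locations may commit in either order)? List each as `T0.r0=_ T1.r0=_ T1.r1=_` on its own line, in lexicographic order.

T0.r0=0 T1.r0=0 T1.r1=1
T0.r0=0 T1.r0=0 T1.r1=2
T0.r0=0 T1.r0=1 T1.r1=1
T0.r0=0 T1.r0=1 T1.r1=2
T0.r0=2 T1.r0=0 T1.r1=1
T0.r0=2 T1.r0=0 T1.r1=2
T0.r0=2 T1.r0=1 T1.r1=1
T0.r0=2 T1.r0=1 T1.r1=2

outcome vector order: (T0.r0,T1.r0,T1.r1)
|PSO outcomes| = 8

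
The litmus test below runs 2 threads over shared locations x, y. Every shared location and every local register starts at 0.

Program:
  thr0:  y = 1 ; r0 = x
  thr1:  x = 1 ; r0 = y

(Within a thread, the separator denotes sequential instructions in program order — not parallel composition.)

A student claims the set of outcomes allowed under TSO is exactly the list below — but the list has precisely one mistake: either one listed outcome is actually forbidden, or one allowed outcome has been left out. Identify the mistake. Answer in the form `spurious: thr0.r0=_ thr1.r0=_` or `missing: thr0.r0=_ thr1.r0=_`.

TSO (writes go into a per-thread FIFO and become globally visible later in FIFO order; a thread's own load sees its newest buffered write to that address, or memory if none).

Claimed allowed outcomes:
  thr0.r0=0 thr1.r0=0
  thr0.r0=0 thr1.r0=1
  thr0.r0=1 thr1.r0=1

missing: thr0.r0=1 thr1.r0=0

outcome vector order: (thr0.r0,thr1.r0)
[TSO] allowed = {0/0; 0/1; 1/0; 1/1}
TSO∖claimed = {1/0}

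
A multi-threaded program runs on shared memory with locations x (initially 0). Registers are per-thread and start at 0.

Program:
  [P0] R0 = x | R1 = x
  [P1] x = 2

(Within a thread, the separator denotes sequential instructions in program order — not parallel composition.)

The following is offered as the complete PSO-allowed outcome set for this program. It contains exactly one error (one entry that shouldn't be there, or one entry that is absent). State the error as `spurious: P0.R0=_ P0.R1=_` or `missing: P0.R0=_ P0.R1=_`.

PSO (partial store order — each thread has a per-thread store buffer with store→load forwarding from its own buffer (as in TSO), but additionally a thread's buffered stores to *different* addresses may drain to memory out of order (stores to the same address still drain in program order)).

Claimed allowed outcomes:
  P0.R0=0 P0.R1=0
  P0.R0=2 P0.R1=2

missing: P0.R0=0 P0.R1=2

outcome vector order: (P0.R0,P0.R1)
PSO: 3 outcomes — {00; 02; 22}
PSO∖claimed = {02}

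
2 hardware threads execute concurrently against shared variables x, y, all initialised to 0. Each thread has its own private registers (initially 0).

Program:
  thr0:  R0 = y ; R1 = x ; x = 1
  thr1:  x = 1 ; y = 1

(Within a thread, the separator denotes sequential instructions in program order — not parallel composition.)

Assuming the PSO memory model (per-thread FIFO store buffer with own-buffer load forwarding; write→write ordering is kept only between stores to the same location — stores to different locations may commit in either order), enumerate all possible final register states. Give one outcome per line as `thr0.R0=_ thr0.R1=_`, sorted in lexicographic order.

thr0.R0=0 thr0.R1=0
thr0.R0=0 thr0.R1=1
thr0.R0=1 thr0.R1=0
thr0.R0=1 thr0.R1=1

outcome vector order: (thr0.R0,thr0.R1)
|PSO outcomes| = 4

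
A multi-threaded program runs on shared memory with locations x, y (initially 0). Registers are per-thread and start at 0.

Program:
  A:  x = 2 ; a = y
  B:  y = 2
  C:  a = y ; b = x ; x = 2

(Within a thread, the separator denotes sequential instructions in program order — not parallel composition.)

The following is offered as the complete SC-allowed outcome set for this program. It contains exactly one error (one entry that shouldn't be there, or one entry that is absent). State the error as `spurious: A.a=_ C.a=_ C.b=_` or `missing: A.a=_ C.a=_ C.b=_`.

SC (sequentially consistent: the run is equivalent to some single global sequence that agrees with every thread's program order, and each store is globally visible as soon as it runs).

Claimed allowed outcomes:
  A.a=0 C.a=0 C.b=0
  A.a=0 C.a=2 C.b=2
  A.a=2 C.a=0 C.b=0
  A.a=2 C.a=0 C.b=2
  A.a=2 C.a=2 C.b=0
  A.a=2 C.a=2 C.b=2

missing: A.a=0 C.a=0 C.b=2

outcome vector order: (A.a,C.a,C.b)
[SC] allowed = {0/0/0; 0/0/2; 0/2/2; 2/0/0; 2/0/2; 2/2/0; 2/2/2}
SC∖claimed = {0/0/2}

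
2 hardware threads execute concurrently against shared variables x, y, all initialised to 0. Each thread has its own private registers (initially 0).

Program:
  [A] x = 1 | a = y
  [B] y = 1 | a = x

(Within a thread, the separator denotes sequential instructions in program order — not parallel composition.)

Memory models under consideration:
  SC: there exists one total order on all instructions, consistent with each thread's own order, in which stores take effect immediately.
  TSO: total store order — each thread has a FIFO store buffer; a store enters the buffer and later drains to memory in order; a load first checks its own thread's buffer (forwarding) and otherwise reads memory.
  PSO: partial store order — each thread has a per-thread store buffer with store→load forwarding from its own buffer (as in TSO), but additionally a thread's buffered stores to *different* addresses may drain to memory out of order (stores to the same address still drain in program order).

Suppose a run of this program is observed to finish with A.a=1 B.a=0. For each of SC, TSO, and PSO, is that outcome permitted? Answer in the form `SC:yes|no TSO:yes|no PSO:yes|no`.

outcome vector order: (A.a,B.a)
[SC] allowed = {(0,1), (1,0), (1,1)}
[TSO] allowed = {(0,0), (0,1), (1,0), (1,1)}
[PSO] allowed = {(0,0), (0,1), (1,0), (1,1)}
target (1,0) ∈ {SC,TSO,PSO}

SC:yes TSO:yes PSO:yes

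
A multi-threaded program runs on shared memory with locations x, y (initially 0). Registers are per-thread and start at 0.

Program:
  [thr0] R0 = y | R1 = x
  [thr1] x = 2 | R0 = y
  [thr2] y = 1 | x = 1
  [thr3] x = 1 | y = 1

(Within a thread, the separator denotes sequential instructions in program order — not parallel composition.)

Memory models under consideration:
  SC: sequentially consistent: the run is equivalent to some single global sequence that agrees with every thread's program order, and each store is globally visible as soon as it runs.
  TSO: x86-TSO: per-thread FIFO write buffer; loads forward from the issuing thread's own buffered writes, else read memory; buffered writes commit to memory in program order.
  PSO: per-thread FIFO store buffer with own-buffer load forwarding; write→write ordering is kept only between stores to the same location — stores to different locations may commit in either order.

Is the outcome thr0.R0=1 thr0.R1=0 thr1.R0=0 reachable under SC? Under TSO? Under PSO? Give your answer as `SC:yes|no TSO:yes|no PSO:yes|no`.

SC:no TSO:yes PSO:yes

outcome vector order: (thr0.R0,thr0.R1,thr1.R0)
SC (11): <0 0 0> <0 0 1> <0 1 0> <0 1 1> <0 2 0> <0 2 1> <1 0 1> <1 1 0> <1 1 1> <1 2 0> <1 2 1>
TSO (12): <0 0 0> <0 0 1> <0 1 0> <0 1 1> <0 2 0> <0 2 1> <1 0 0> <1 0 1> <1 1 0> <1 1 1> <1 2 0> <1 2 1>
PSO (12): <0 0 0> <0 0 1> <0 1 0> <0 1 1> <0 2 0> <0 2 1> <1 0 0> <1 0 1> <1 1 0> <1 1 1> <1 2 0> <1 2 1>
target <1 0 0> ∈ {TSO,PSO}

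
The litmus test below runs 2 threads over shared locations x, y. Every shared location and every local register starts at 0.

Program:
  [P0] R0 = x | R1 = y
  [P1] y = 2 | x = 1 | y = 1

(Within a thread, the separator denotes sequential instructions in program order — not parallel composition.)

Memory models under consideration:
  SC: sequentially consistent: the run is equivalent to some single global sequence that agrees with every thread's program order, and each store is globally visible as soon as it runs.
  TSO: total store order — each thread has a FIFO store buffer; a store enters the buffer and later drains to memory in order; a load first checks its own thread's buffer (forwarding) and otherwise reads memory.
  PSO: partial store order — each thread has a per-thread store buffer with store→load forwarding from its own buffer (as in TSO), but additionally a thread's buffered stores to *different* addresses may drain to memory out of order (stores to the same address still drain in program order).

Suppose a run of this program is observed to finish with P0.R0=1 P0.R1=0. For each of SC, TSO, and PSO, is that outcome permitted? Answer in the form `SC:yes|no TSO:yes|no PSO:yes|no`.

outcome vector order: (P0.R0,P0.R1)
under SC → (0,0); (0,1); (0,2); (1,1); (1,2)
under TSO → (0,0); (0,1); (0,2); (1,1); (1,2)
under PSO → (0,0); (0,1); (0,2); (1,0); (1,1); (1,2)
target (1,0) ∈ {PSO}

SC:no TSO:no PSO:yes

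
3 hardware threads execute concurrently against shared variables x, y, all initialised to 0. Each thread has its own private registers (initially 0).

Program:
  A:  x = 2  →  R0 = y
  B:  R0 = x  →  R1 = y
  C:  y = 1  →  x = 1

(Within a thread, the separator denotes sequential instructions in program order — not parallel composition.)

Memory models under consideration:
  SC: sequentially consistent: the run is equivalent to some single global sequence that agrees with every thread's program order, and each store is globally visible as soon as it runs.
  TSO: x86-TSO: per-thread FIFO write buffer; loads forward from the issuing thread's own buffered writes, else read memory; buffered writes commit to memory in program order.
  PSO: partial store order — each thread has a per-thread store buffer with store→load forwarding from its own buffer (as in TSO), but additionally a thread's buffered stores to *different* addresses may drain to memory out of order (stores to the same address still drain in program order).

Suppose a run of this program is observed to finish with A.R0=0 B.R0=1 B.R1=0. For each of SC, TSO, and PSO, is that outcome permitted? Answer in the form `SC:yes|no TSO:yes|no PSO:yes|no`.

SC:no TSO:no PSO:yes

outcome vector order: (A.R0,B.R0,B.R1)
SC: 10 outcomes — {0/0/0 0/0/1 0/1/1 0/2/0 0/2/1 1/0/0 1/0/1 1/1/1 1/2/0 1/2/1}
TSO: 10 outcomes — {0/0/0 0/0/1 0/1/1 0/2/0 0/2/1 1/0/0 1/0/1 1/1/1 1/2/0 1/2/1}
PSO: 12 outcomes — {0/0/0 0/0/1 0/1/0 0/1/1 0/2/0 0/2/1 1/0/0 1/0/1 1/1/0 1/1/1 1/2/0 1/2/1}
target 0/1/0 ∈ {PSO}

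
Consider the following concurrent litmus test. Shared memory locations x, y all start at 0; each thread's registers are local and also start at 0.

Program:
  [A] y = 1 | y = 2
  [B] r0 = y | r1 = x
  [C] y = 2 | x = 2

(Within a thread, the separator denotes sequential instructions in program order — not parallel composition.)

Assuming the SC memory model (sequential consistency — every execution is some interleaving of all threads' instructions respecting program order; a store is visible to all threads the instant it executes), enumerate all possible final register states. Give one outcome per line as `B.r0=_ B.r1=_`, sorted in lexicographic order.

B.r0=0 B.r1=0
B.r0=0 B.r1=2
B.r0=1 B.r1=0
B.r0=1 B.r1=2
B.r0=2 B.r1=0
B.r0=2 B.r1=2

outcome vector order: (B.r0,B.r1)
|SC outcomes| = 6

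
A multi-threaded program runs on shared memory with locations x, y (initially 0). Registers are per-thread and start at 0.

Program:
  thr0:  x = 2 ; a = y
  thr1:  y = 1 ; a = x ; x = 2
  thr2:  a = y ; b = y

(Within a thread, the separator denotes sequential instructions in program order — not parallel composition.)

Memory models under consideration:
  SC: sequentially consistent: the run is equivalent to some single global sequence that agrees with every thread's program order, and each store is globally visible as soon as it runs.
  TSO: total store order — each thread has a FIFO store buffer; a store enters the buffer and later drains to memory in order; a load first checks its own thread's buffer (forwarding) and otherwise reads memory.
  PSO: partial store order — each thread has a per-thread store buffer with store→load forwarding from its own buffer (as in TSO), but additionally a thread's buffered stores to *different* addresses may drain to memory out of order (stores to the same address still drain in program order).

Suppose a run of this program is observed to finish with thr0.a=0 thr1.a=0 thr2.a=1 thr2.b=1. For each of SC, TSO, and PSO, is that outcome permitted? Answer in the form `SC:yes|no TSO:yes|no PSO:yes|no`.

outcome vector order: (thr0.a,thr1.a,thr2.a,thr2.b)
SC: 9 outcomes — {0/2/0/0, 0/2/0/1, 0/2/1/1, 1/0/0/0, 1/0/0/1, 1/0/1/1, 1/2/0/0, 1/2/0/1, 1/2/1/1}
TSO: 12 outcomes — {0/0/0/0, 0/0/0/1, 0/0/1/1, 0/2/0/0, 0/2/0/1, 0/2/1/1, 1/0/0/0, 1/0/0/1, 1/0/1/1, 1/2/0/0, 1/2/0/1, 1/2/1/1}
PSO: 12 outcomes — {0/0/0/0, 0/0/0/1, 0/0/1/1, 0/2/0/0, 0/2/0/1, 0/2/1/1, 1/0/0/0, 1/0/0/1, 1/0/1/1, 1/2/0/0, 1/2/0/1, 1/2/1/1}
target 0/0/1/1 ∈ {TSO,PSO}

SC:no TSO:yes PSO:yes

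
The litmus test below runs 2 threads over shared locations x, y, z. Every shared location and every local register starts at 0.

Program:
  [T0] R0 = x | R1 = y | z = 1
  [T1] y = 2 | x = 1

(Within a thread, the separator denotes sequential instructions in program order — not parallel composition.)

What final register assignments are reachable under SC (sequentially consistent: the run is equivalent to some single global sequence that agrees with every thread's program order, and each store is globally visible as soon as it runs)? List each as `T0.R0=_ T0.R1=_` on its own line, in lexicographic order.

outcome vector order: (T0.R0,T0.R1)
|SC outcomes| = 3

T0.R0=0 T0.R1=0
T0.R0=0 T0.R1=2
T0.R0=1 T0.R1=2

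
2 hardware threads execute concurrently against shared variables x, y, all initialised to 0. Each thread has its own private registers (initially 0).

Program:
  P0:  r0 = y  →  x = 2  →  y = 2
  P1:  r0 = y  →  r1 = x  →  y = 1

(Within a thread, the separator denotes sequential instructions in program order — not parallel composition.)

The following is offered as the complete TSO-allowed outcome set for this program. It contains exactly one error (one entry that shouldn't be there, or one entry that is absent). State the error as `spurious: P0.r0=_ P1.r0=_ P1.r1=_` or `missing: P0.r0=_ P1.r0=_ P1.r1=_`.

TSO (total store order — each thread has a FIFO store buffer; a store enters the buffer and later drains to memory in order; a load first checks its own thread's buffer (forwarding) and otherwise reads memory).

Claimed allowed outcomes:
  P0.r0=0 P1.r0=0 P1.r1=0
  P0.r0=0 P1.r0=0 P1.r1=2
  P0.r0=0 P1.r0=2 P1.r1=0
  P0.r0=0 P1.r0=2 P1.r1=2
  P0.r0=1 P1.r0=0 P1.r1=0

outcome vector order: (P0.r0,P1.r0,P1.r1)
under TSO → 0/0/0, 0/0/2, 0/2/2, 1/0/0
claimed∖TSO = {0/2/0}

spurious: P0.r0=0 P1.r0=2 P1.r1=0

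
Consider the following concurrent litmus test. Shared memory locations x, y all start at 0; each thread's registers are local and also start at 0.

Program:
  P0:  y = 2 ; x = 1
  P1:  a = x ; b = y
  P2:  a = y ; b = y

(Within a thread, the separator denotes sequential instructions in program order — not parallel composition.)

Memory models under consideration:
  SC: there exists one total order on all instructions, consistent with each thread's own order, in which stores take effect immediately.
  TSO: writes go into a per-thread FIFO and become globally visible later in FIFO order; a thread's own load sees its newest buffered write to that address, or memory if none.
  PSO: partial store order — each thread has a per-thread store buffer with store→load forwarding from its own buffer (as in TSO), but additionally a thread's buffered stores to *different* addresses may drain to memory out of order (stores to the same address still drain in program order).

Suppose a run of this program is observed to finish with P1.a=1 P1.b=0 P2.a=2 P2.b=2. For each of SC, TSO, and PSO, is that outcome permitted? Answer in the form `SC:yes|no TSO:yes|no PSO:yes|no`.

SC:no TSO:no PSO:yes

outcome vector order: (P1.a,P1.b,P2.a,P2.b)
under SC → 0000; 0002; 0022; 0200; 0202; 0222; 1200; 1202; 1222
under TSO → 0000; 0002; 0022; 0200; 0202; 0222; 1200; 1202; 1222
under PSO → 0000; 0002; 0022; 0200; 0202; 0222; 1000; 1002; 1022; 1200; 1202; 1222
target 1022 ∈ {PSO}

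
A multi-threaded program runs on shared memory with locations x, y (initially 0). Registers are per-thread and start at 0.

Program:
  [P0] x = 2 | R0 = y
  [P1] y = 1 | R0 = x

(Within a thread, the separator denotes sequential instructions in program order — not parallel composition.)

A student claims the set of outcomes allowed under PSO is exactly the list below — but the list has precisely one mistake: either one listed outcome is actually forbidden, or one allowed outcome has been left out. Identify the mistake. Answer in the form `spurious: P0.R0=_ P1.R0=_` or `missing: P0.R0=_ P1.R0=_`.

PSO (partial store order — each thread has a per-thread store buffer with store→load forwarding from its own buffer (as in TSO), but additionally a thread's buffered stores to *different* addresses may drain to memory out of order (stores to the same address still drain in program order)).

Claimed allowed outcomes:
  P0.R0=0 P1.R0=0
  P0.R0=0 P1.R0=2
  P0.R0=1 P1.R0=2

outcome vector order: (P0.R0,P1.R0)
[PSO] allowed = {<0 0> <0 2> <1 0> <1 2>}
PSO∖claimed = {<1 0>}

missing: P0.R0=1 P1.R0=0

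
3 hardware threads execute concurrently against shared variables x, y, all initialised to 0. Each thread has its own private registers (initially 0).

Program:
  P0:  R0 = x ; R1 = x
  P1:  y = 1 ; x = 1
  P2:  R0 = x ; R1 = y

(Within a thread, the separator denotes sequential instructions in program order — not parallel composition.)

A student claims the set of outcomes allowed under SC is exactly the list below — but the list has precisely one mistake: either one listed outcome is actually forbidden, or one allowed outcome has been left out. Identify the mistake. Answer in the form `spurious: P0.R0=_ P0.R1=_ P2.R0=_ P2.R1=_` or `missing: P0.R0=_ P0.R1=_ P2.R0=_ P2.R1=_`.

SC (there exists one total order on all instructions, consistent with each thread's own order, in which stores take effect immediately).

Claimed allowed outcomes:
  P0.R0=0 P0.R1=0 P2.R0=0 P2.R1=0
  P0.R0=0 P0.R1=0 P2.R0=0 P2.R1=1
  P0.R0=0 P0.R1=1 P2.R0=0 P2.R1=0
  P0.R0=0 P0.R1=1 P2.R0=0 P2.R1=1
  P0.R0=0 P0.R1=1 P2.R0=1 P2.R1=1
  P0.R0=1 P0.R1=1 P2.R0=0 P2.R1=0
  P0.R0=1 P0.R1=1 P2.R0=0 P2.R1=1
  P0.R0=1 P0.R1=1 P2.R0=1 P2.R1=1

outcome vector order: (P0.R0,P0.R1,P2.R0,P2.R1)
under SC → 0000, 0001, 0011, 0100, 0101, 0111, 1100, 1101, 1111
SC∖claimed = {0011}

missing: P0.R0=0 P0.R1=0 P2.R0=1 P2.R1=1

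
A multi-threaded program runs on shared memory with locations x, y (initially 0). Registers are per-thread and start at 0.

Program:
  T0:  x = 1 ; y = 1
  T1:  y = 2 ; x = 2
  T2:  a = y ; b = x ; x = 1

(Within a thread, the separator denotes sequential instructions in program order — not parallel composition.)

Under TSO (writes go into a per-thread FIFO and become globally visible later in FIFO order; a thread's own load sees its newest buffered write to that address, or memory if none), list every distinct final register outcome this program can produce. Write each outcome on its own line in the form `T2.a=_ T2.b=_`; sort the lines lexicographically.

outcome vector order: (T2.a,T2.b)
|TSO outcomes| = 8

T2.a=0 T2.b=0
T2.a=0 T2.b=1
T2.a=0 T2.b=2
T2.a=1 T2.b=1
T2.a=1 T2.b=2
T2.a=2 T2.b=0
T2.a=2 T2.b=1
T2.a=2 T2.b=2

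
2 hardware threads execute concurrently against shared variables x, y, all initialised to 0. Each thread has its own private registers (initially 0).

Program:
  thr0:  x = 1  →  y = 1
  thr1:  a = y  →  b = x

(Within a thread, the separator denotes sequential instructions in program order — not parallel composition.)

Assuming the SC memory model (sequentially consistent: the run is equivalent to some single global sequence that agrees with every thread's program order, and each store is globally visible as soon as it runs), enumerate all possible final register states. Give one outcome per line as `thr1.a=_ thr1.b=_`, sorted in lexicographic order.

thr1.a=0 thr1.b=0
thr1.a=0 thr1.b=1
thr1.a=1 thr1.b=1

outcome vector order: (thr1.a,thr1.b)
|SC outcomes| = 3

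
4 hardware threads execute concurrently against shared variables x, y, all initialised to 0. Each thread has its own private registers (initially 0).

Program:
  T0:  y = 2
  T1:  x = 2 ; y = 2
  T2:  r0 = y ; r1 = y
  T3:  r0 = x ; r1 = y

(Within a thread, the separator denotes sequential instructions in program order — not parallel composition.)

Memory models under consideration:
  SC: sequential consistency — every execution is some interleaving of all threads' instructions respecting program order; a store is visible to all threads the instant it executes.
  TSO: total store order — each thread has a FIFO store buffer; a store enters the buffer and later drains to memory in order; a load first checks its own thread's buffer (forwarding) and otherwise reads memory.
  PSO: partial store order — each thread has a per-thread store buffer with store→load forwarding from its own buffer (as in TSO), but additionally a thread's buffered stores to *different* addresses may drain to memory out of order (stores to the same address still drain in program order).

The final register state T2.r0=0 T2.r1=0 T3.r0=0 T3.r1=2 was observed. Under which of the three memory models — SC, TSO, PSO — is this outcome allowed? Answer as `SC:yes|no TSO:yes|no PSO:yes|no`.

outcome vector order: (T2.r0,T2.r1,T3.r0,T3.r1)
[SC] allowed = {0000, 0002, 0020, 0022, 0200, 0202, 0220, 0222, 2200, 2202, 2220, 2222}
[TSO] allowed = {0000, 0002, 0020, 0022, 0200, 0202, 0220, 0222, 2200, 2202, 2220, 2222}
[PSO] allowed = {0000, 0002, 0020, 0022, 0200, 0202, 0220, 0222, 2200, 2202, 2220, 2222}
target 0002 ∈ {SC,TSO,PSO}

SC:yes TSO:yes PSO:yes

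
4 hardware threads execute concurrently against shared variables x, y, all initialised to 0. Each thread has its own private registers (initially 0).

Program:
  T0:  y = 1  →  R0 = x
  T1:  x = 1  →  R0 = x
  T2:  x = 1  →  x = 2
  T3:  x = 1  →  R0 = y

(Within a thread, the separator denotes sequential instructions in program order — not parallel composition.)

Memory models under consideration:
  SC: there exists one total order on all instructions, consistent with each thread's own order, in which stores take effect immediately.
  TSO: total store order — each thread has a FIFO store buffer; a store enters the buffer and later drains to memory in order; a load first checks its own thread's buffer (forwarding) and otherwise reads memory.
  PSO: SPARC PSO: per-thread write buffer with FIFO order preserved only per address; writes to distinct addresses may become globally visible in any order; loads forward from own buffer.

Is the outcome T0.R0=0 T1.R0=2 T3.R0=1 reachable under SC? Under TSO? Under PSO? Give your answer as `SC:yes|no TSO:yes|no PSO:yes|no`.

outcome vector order: (T0.R0,T1.R0,T3.R0)
under SC → 011, 021, 110, 111, 120, 121, 210, 211, 220, 221
under TSO → 010, 011, 020, 021, 110, 111, 120, 121, 210, 211, 220, 221
under PSO → 010, 011, 020, 021, 110, 111, 120, 121, 210, 211, 220, 221
target 021 ∈ {SC,TSO,PSO}

SC:yes TSO:yes PSO:yes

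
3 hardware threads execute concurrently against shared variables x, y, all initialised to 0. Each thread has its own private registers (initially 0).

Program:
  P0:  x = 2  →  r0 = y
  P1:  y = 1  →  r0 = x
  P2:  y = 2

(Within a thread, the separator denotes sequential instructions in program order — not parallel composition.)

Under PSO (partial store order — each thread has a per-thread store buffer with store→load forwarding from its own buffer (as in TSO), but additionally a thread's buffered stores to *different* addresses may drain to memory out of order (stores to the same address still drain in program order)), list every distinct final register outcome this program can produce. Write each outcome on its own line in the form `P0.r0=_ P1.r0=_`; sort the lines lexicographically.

outcome vector order: (P0.r0,P1.r0)
|PSO outcomes| = 6

P0.r0=0 P1.r0=0
P0.r0=0 P1.r0=2
P0.r0=1 P1.r0=0
P0.r0=1 P1.r0=2
P0.r0=2 P1.r0=0
P0.r0=2 P1.r0=2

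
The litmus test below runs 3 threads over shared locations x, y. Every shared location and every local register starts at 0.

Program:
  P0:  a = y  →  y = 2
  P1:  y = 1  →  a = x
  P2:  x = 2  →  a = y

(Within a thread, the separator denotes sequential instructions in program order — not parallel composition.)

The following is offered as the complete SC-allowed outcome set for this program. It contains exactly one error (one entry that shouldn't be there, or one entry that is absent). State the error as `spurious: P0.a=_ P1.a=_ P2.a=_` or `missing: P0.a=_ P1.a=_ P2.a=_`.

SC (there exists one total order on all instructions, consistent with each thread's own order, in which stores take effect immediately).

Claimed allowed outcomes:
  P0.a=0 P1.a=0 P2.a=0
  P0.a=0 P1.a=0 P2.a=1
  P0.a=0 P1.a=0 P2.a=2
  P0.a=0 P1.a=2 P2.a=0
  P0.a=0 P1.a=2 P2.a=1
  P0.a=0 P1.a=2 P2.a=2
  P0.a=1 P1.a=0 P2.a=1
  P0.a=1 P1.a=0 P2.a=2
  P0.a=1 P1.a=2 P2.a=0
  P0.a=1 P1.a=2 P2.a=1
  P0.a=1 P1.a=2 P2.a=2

spurious: P0.a=0 P1.a=0 P2.a=0

outcome vector order: (P0.a,P1.a,P2.a)
under SC → (0,0,1); (0,0,2); (0,2,0); (0,2,1); (0,2,2); (1,0,1); (1,0,2); (1,2,0); (1,2,1); (1,2,2)
claimed∖SC = {(0,0,0)}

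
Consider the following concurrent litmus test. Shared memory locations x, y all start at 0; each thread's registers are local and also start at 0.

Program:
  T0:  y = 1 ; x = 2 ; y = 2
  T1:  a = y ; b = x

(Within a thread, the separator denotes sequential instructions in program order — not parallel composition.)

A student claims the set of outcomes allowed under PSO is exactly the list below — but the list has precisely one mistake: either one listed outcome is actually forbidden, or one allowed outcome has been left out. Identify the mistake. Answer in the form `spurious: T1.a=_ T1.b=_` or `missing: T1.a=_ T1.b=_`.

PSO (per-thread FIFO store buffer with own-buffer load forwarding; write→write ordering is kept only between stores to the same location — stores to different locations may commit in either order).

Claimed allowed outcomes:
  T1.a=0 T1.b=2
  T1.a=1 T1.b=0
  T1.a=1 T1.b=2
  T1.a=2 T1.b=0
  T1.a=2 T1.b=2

outcome vector order: (T1.a,T1.b)
under PSO → <0 0> <0 2> <1 0> <1 2> <2 0> <2 2>
PSO∖claimed = {<0 0>}

missing: T1.a=0 T1.b=0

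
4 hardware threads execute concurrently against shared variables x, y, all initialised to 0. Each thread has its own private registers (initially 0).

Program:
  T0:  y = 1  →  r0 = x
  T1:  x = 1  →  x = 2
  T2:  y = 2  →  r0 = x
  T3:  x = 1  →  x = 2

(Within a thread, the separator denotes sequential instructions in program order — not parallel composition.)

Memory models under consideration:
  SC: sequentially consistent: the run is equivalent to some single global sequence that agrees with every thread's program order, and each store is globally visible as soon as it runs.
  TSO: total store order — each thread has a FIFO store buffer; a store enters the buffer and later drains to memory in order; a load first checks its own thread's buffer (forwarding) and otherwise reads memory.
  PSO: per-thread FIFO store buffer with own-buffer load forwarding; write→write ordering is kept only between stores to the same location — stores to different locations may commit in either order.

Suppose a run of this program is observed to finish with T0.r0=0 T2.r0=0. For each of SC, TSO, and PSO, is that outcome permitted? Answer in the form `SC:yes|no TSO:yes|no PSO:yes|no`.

SC:yes TSO:yes PSO:yes

outcome vector order: (T0.r0,T2.r0)
[SC] allowed = {00; 01; 02; 10; 11; 12; 20; 21; 22}
[TSO] allowed = {00; 01; 02; 10; 11; 12; 20; 21; 22}
[PSO] allowed = {00; 01; 02; 10; 11; 12; 20; 21; 22}
target 00 ∈ {SC,TSO,PSO}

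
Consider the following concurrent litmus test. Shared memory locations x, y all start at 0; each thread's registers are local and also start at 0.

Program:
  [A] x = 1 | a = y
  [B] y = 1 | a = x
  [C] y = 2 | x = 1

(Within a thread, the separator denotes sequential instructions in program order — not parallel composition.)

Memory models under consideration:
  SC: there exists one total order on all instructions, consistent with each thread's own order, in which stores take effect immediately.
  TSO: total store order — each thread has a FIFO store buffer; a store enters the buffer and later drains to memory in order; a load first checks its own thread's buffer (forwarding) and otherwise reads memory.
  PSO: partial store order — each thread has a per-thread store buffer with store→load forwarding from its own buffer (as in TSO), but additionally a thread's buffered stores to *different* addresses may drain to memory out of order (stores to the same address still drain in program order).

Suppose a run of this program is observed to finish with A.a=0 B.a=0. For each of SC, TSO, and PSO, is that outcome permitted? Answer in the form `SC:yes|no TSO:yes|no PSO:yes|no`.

SC:no TSO:yes PSO:yes

outcome vector order: (A.a,B.a)
SC: 5 outcomes — {<0 1> <1 0> <1 1> <2 0> <2 1>}
TSO: 6 outcomes — {<0 0> <0 1> <1 0> <1 1> <2 0> <2 1>}
PSO: 6 outcomes — {<0 0> <0 1> <1 0> <1 1> <2 0> <2 1>}
target <0 0> ∈ {TSO,PSO}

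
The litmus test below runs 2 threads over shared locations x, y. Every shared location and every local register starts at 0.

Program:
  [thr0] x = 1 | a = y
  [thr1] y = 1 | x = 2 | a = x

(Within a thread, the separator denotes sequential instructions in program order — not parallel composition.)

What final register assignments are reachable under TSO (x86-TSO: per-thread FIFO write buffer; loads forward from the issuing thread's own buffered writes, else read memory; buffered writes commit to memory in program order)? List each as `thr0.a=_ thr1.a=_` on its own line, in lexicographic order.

outcome vector order: (thr0.a,thr1.a)
|TSO outcomes| = 4

thr0.a=0 thr1.a=1
thr0.a=0 thr1.a=2
thr0.a=1 thr1.a=1
thr0.a=1 thr1.a=2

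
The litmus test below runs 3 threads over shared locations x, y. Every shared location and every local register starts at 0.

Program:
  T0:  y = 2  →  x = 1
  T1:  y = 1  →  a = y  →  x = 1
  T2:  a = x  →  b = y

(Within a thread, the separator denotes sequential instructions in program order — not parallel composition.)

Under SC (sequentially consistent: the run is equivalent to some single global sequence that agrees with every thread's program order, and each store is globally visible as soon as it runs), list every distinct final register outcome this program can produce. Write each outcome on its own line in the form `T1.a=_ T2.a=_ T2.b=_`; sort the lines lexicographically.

outcome vector order: (T1.a,T2.a,T2.b)
|SC outcomes| = 9

T1.a=1 T2.a=0 T2.b=0
T1.a=1 T2.a=0 T2.b=1
T1.a=1 T2.a=0 T2.b=2
T1.a=1 T2.a=1 T2.b=1
T1.a=1 T2.a=1 T2.b=2
T1.a=2 T2.a=0 T2.b=0
T1.a=2 T2.a=0 T2.b=1
T1.a=2 T2.a=0 T2.b=2
T1.a=2 T2.a=1 T2.b=2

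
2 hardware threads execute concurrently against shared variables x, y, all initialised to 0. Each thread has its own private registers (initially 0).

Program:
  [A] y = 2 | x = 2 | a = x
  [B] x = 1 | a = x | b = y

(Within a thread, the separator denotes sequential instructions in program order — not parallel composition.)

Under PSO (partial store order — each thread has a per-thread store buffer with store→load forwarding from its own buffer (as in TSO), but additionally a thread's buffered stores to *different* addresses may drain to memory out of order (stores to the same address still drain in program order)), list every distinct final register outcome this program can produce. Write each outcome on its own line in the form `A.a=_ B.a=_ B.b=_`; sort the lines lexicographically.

outcome vector order: (A.a,B.a,B.b)
|PSO outcomes| = 6

A.a=1 B.a=1 B.b=0
A.a=1 B.a=1 B.b=2
A.a=2 B.a=1 B.b=0
A.a=2 B.a=1 B.b=2
A.a=2 B.a=2 B.b=0
A.a=2 B.a=2 B.b=2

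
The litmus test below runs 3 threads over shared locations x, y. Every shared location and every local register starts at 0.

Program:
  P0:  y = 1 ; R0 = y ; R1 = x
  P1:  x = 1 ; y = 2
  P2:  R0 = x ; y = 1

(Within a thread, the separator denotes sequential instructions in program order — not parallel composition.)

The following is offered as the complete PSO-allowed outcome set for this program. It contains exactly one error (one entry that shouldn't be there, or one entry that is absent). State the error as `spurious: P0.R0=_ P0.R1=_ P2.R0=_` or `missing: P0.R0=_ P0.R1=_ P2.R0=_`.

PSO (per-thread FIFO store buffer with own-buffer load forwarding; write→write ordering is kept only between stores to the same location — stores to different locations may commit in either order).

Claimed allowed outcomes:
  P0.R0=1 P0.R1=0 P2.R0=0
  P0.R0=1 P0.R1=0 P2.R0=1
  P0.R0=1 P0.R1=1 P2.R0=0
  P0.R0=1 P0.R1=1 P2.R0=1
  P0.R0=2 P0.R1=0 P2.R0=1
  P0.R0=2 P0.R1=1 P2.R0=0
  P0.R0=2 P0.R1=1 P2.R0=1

outcome vector order: (P0.R0,P0.R1,P2.R0)
PSO (8): (1,0,0); (1,0,1); (1,1,0); (1,1,1); (2,0,0); (2,0,1); (2,1,0); (2,1,1)
PSO∖claimed = {(2,0,0)}

missing: P0.R0=2 P0.R1=0 P2.R0=0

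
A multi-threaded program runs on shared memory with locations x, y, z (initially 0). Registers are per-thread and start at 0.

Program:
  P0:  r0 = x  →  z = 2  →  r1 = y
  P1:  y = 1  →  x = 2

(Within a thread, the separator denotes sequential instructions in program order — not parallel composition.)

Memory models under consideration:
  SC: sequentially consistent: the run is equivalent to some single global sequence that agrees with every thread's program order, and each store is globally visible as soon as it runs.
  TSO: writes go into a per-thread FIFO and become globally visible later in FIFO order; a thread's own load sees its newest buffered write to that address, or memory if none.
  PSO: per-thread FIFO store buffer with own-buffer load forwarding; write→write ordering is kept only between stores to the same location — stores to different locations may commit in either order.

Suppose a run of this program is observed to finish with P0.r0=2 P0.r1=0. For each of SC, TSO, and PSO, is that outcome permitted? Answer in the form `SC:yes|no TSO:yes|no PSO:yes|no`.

outcome vector order: (P0.r0,P0.r1)
SC: 3 outcomes — {<0 0> <0 1> <2 1>}
TSO: 3 outcomes — {<0 0> <0 1> <2 1>}
PSO: 4 outcomes — {<0 0> <0 1> <2 0> <2 1>}
target <2 0> ∈ {PSO}

SC:no TSO:no PSO:yes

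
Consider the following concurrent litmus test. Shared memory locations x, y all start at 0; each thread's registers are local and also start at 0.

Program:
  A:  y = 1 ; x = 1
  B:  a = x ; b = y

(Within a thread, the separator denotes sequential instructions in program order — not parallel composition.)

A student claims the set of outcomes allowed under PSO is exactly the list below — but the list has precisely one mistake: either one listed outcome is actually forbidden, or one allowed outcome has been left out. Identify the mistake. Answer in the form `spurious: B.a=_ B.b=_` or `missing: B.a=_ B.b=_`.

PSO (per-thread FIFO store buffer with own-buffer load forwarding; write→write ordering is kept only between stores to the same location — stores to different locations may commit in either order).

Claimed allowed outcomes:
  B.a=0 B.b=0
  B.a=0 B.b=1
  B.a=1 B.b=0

missing: B.a=1 B.b=1

outcome vector order: (B.a,B.b)
PSO: 4 outcomes — {00, 01, 10, 11}
PSO∖claimed = {11}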